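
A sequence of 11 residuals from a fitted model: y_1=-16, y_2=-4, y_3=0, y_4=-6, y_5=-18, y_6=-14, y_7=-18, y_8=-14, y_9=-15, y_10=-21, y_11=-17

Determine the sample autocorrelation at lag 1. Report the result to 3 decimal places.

0.475

Mean ȳ = (-16 − 4 + 0 − 6 − 18 − 14 − 18 − 14 − 15 − 21 − 17)/11 = -13.0000
Numerator Σ_{t=1}^{10}(y_t−ȳ)(y_{t+1}−ȳ) = 211.0000
Denominator Σ(y_t−ȳ)² = 444.0000
r_1 = 211.0000 / 444.0000 = 0.475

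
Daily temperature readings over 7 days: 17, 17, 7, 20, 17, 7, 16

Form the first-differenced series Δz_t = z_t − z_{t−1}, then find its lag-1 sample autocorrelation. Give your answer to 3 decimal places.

First differences Δz: 0, -10, 13, -3, -10, 9
Mean of differences = -0.1667
Numerator Σ(Δz_t−Δz̄)(Δz_{t+1}−Δz̄) = -230.6944
Denominator Σ(Δz_t−Δz̄)² = 458.8333
r_1(Δz) = -230.6944 / 458.8333 = -0.503

-0.503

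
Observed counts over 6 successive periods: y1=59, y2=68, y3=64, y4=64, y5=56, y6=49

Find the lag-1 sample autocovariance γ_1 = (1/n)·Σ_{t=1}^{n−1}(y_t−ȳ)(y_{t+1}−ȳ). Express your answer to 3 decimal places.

Mean ȳ = (59 + 68 + 64 + 64 + 56 + 49)/6 = 60.0000
Deviations: -1.0000, 8.0000, 4.0000, 4.0000, -4.0000, -11.0000
Σ_{t=1}^{5}(y_t−ȳ)(y_{t+1}−ȳ) = 68.0000
γ_1 = 68.0000 / 6 = 11.333

11.333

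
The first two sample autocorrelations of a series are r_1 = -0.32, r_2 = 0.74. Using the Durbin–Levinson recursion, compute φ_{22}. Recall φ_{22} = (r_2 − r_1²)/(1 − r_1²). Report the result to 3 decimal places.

0.710

φ_{22} = (r_2 − r_1²) / (1 − r_1²)
r_1² = (-0.32)² = 0.1024
Numerator = 0.74 − 0.1024 = 0.6376; denominator = 1 − 0.1024 = 0.8976
φ_{22} = 0.6376 / 0.8976 = 0.710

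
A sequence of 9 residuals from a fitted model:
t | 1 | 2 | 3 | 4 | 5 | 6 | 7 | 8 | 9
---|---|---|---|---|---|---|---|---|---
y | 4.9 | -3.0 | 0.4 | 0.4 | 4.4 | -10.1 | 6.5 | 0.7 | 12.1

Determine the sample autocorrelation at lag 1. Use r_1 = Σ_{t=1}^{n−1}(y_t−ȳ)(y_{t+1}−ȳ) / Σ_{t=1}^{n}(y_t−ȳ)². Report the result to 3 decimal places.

-0.360

Mean ȳ = (4.9 − 3.0 + 0.4 + 0.4 + 4.4 − 10.1 + 6.5 + 0.7 + 12.1)/9 = 1.8111
Numerator Σ_{t=1}^{8}(y_t−ȳ)(y_{t+1}−ȳ) = -113.0623
Denominator Σ(y_t−ȳ)² = 314.3289
r_1 = -113.0623 / 314.3289 = -0.360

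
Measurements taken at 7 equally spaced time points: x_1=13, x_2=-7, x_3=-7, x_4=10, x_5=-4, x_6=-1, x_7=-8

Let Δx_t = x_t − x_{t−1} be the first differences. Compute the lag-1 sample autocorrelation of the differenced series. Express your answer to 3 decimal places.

First differences Δx: -20, 0, 17, -14, 3, -7
Mean of differences = -3.5000
Numerator Σ(Δx_t−Δx̄)(Δx_{t+1}−Δx̄) = -292.2500
Denominator Σ(Δx_t−Δx̄)² = 869.5000
r_1(Δx) = -292.2500 / 869.5000 = -0.336

-0.336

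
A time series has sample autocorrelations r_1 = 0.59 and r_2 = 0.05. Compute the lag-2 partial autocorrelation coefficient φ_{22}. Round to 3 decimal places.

-0.457

φ_{22} = (r_2 − r_1²) / (1 − r_1²)
r_1² = (0.59)² = 0.3481
Numerator = 0.05 − 0.3481 = -0.2981; denominator = 1 − 0.3481 = 0.6519
φ_{22} = -0.2981 / 0.6519 = -0.457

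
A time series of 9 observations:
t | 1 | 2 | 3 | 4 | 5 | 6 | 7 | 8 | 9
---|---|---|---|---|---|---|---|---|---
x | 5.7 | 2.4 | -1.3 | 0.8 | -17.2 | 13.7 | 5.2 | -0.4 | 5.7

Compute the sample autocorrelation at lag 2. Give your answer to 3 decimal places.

Mean x̄ = (5.7 + 2.4 − 1.3 + 0.8 − 17.2 + 13.7 + 5.2 − 0.4 + 5.7)/9 = 1.6222
Σ(x_t−x̄)(x_{t+2}−x̄) = (-11.9162) + (-0.6395) + (55.0027) + (-9.9306) + (-67.3417) + (-24.4240) + (14.5894) = -44.6599
Denominator Σ(x_t−x̄)² = 560.1156
r_2 = -44.6599 / 560.1156 = -0.080

-0.080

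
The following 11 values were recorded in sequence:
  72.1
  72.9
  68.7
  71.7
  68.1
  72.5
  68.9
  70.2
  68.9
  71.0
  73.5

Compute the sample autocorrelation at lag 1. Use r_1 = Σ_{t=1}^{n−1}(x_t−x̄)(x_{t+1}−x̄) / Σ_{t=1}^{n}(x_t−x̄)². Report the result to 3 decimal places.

Mean x̄ = (72.1 + 72.9 + 68.7 + 71.7 + 68.1 + 72.5 + 68.9 + 70.2 + 68.9 + 71.0 + 73.5)/11 = 70.7727
Numerator Σ_{t=1}^{10}(x_t−x̄)(x_{t+1}−x̄) = -11.4980
Denominator Σ(x_t−x̄)² = 36.4018
r_1 = -11.4980 / 36.4018 = -0.316

-0.316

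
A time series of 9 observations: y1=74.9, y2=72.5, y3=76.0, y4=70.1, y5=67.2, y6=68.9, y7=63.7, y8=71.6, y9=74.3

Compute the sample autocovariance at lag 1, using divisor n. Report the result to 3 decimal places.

3.704

Mean ȳ = (74.9 + 72.5 + 76.0 + 70.1 + 67.2 + 68.9 + 63.7 + 71.6 + 74.3)/9 = 71.0222
Σ_{t=1}^{8}(y_t−ȳ)(y_{t+1}−ȳ) = 33.3351
γ_1 = 33.3351 / 9 = 3.704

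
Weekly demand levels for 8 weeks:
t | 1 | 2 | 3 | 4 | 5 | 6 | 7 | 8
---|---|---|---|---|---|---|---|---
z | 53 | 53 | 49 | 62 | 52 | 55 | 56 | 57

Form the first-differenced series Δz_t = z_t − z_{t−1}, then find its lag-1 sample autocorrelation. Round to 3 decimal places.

First differences Δz: 0, -4, 13, -10, 3, 1, 1
Mean of differences = 0.5714
Numerator Σ(Δz_t−Δz̄)(Δz_{t+1}−Δz̄) = -210.0408
Denominator Σ(Δz_t−Δz̄)² = 293.7143
r_1(Δz) = -210.0408 / 293.7143 = -0.715

-0.715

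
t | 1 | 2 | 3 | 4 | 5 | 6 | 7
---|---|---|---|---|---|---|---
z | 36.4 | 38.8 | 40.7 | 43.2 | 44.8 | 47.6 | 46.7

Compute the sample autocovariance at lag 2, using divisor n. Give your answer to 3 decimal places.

Mean z̄ = (36.4 + 38.8 + 40.7 + 43.2 + 44.8 + 47.6 + 46.7)/7 = 42.6000
Σ_{t=1}^{5}(z_t−z̄)(z_{t+2}−z̄) = 17.3400
γ_2 = 17.3400 / 7 = 2.477

2.477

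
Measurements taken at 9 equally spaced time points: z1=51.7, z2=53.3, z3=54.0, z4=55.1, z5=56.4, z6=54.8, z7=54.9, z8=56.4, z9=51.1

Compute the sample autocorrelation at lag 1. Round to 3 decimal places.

0.027

Mean z̄ = (51.7 + 53.3 + 54.0 + 55.1 + 56.4 + 54.8 + 54.9 + 56.4 + 51.1)/9 = 54.1889
Numerator Σ_{t=1}^{8}(z_t−z̄)(z_{t+1}−z̄) = 0.7510
Denominator Σ(z_t−z̄)² = 28.0489
r_1 = 0.7510 / 28.0489 = 0.027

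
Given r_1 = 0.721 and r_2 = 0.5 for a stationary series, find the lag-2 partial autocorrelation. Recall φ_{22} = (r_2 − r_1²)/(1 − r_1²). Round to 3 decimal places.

φ_{22} = (r_2 − r_1²) / (1 − r_1²)
r_1² = (0.721)² = 0.519841
Numerator = 0.5 − 0.5198 = -0.0198; denominator = 1 − 0.5198 = 0.4802
φ_{22} = -0.0198 / 0.4802 = -0.041

-0.041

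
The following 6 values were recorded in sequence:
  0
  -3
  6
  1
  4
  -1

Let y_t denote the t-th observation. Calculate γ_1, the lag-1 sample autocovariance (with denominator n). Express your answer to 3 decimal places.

Mean ȳ = (0 − 3 + 6 + 1 + 4 − 1)/6 = 1.1667
Deviations: -1.1667, -4.1667, 4.8333, -0.1667, 2.8333, -2.1667
Σ_{t=1}^{5}(y_t−ȳ)(y_{t+1}−ȳ) = -22.6944
γ_1 = -22.6944 / 6 = -3.782

-3.782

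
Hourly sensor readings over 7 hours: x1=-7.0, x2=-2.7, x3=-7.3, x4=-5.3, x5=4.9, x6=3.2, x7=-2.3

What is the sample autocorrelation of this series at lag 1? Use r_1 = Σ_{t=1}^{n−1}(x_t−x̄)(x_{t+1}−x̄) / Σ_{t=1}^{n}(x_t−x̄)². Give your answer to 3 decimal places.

0.268

Mean x̄ = (-7.0 − 2.7 − 7.3 − 5.3 + 4.9 + 3.2 − 2.3)/7 = -2.3571
Σ(x_t−x̄)(x_{t+1}−x̄) = (1.5918) + (1.6947) + (14.5461) + (-21.3567) + (40.3290) + (0.3176) = 37.1224
Denominator Σ(x_t−x̄)² = 138.3171
r_1 = 37.1224 / 138.3171 = 0.268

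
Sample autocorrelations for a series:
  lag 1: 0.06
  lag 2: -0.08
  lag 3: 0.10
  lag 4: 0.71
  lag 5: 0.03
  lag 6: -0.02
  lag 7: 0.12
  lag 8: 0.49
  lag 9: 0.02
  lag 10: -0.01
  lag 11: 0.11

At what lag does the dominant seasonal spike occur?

4

The largest autocorrelation is r_4 = 0.71, with a weaker echo at lag 8 (0.49); the remaining lags stay at or below 0.12.
The dominant spike at lag 4 indicates a seasonal period of 4.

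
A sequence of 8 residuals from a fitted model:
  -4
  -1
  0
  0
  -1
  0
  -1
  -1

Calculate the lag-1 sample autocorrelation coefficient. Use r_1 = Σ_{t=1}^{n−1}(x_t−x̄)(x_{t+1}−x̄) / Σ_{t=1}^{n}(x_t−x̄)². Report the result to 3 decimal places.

Mean x̄ = (-4 − 1 + 0 + 0 − 1 + 0 − 1 − 1)/8 = -1.0000
Deviations from mean: -3.0000, 0.0000, 1.0000, 1.0000, 0.0000, 1.0000, 0.0000, 0.0000
Numerator Σ_{t=1}^{7}(x_t−x̄)(x_{t+1}−x̄) = 1.0000
Denominator Σ(x_t−x̄)² = 12.0000
r_1 = 1.0000 / 12.0000 = 0.083

0.083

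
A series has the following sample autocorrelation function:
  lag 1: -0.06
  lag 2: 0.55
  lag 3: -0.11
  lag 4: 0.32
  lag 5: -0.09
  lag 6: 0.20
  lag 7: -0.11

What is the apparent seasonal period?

2

The largest autocorrelation is r_2 = 0.55, with weaker echoes at lags 4 (0.32) and 6 (0.20); the remaining lags stay at or below -0.06.
The dominant spike at lag 2 indicates a seasonal period of 2.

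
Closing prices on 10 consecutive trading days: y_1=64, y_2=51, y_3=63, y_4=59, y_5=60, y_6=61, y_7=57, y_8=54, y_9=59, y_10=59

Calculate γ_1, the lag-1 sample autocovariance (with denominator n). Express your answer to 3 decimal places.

-6.649

Mean ȳ = (64 + 51 + 63 + 59 + 60 + 61 + 57 + 54 + 59 + 59)/10 = 58.7000
Σ_{t=1}^{9}(y_t−ȳ)(y_{t+1}−ȳ) = -66.4900
γ_1 = -66.4900 / 10 = -6.649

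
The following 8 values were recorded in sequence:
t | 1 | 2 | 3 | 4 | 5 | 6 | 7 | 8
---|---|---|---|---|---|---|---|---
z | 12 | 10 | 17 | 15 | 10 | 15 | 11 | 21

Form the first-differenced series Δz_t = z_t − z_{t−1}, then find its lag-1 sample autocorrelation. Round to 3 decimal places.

-0.501

First differences Δz: -2, 7, -2, -5, 5, -4, 10
Mean of differences = 1.2857
Numerator Σ(Δz_t−Δz̄)(Δz_{t+1}−Δz̄) = -105.9388
Denominator Σ(Δz_t−Δz̄)² = 211.4286
r_1(Δz) = -105.9388 / 211.4286 = -0.501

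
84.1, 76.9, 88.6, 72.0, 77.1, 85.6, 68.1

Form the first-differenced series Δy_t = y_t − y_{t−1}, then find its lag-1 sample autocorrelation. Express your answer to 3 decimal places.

First differences Δy: -7.2, 11.7, -16.6, 5.1, 8.5, -17.5
Mean of differences = -2.6667
Numerator Σ(Δy_t−Δȳ)(Δy_{t+1}−Δȳ) = -452.4311
Denominator Σ(Δy_t−Δȳ)² = 826.1333
r_1(Δy) = -452.4311 / 826.1333 = -0.548

-0.548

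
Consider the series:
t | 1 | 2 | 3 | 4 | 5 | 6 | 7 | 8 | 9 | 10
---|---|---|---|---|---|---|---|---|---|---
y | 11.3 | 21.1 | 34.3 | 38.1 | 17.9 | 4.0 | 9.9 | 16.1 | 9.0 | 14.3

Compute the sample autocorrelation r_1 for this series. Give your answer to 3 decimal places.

Mean ȳ = (11.3 + 21.1 + 34.3 + 38.1 + 17.9 + 4.0 + 9.9 + 16.1 + 9.0 + 14.3)/10 = 17.6000
Numerator Σ_{t=1}^{9}(y_t−ȳ)(y_{t+1}−ȳ) = 538.3700
Denominator Σ(y_t−ȳ)² = 1082.5200
r_1 = 538.3700 / 1082.5200 = 0.497

0.497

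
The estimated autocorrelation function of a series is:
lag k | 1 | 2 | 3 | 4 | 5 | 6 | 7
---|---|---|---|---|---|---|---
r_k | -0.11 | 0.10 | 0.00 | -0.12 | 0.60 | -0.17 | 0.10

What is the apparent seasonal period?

5

The largest autocorrelation is r_5 = 0.60; the remaining lags stay at or below 0.10.
The dominant spike at lag 5 indicates a seasonal period of 5.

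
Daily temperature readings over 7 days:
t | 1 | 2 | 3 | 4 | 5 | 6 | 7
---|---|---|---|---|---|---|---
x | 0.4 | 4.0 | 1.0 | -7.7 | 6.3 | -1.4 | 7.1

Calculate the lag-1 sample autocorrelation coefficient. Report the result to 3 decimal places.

-0.479

Mean x̄ = (0.4 + 4.0 + 1.0 − 7.7 + 6.3 − 1.4 + 7.1)/7 = 1.3857
Deviations from mean: -0.9857, 2.6143, -0.3857, -9.0857, 4.9143, -2.7857, 5.7143
Σ(x_t−x̄)(x_{t+1}−x̄) = (-2.5769) + (-1.0084) + (3.5045) + (-44.6498) + (-13.6898) + (-15.9184) = -74.3388
Denominator Σ(x_t−x̄)² = 155.0686
r_1 = -74.3388 / 155.0686 = -0.479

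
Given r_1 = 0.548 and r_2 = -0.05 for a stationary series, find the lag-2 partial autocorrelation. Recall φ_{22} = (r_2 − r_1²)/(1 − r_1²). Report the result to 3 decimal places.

φ_{22} = (r_2 − r_1²) / (1 − r_1²)
r_1² = (0.548)² = 0.300304
Numerator = -0.05 − 0.3003 = -0.3503; denominator = 1 − 0.3003 = 0.6997
φ_{22} = -0.3503 / 0.6997 = -0.501

-0.501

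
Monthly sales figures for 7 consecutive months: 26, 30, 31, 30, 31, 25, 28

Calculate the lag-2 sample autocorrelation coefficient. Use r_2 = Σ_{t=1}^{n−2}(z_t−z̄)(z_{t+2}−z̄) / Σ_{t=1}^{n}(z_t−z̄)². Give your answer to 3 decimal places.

-0.162

Mean z̄ = (26 + 30 + 31 + 30 + 31 + 25 + 28)/7 = 28.7143
Deviations from mean: -2.7143, 1.2857, 2.2857, 1.2857, 2.2857, -3.7143, -0.7143
Σ(z_t−z̄)(z_{t+2}−z̄) = (-6.2041) + (1.6531) + (5.2245) + (-4.7755) + (-1.6327) = -5.7347
Denominator Σ(z_t−z̄)² = 35.4286
r_2 = -5.7347 / 35.4286 = -0.162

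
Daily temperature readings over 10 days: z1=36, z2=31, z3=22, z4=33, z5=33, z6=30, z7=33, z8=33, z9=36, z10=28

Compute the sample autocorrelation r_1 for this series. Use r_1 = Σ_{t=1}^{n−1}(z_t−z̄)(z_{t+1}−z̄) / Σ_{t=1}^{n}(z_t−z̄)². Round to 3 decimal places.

Mean z̄ = (36 + 31 + 22 + 33 + 33 + 30 + 33 + 33 + 36 + 28)/10 = 31.5000
Numerator Σ_{t=1}^{9}(z_t−z̄)(z_{t+1}−z̄) = -20.7500
Denominator Σ(z_t−z̄)² = 154.5000
r_1 = -20.7500 / 154.5000 = -0.134

-0.134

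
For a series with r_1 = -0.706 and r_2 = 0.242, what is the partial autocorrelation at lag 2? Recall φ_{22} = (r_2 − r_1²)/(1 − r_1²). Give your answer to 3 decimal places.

φ_{22} = (r_2 − r_1²) / (1 − r_1²)
r_1² = (-0.706)² = 0.498436
Numerator = 0.242 − 0.4984 = -0.2564; denominator = 1 − 0.4984 = 0.5016
φ_{22} = -0.2564 / 0.5016 = -0.511

-0.511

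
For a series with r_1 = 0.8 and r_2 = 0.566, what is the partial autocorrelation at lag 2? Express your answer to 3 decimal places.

φ_{22} = (r_2 − r_1²) / (1 − r_1²)
r_1² = (0.8)² = 0.64
Numerator = 0.566 − 0.6400 = -0.0740; denominator = 1 − 0.6400 = 0.3600
φ_{22} = -0.0740 / 0.3600 = -0.206

-0.206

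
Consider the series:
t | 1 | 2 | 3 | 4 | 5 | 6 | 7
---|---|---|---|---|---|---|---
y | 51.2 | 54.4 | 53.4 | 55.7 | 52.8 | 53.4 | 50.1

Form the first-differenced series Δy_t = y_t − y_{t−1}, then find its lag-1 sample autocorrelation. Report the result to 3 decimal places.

First differences Δy: 3.2, -1.0, 2.3, -2.9, 0.6, -3.3
Mean of differences = -0.1833
Numerator Σ(Δy_t−Δȳ)(Δy_{t+1}−Δȳ) = -16.1069
Denominator Σ(Δy_t−Δȳ)² = 35.9883
r_1(Δy) = -16.1069 / 35.9883 = -0.448

-0.448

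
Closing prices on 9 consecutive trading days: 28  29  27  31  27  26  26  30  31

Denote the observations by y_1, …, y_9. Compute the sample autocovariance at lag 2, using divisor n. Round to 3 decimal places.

Mean ȳ = (28 + 29 + 27 + 31 + 27 + 26 + 26 + 30 + 31)/9 = 28.3333
Σ_{t=1}^{7}(y_t−ȳ)(y_{t+2}−ȳ) = -9.2222
γ_2 = -9.2222 / 9 = -1.025

-1.025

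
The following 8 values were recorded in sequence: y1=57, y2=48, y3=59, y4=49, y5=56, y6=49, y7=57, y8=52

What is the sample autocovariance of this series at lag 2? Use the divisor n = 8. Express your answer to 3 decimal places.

Mean ȳ = (57 + 48 + 59 + 49 + 56 + 49 + 57 + 52)/8 = 53.3750
Deviations: 3.6250, -5.3750, 5.6250, -4.3750, 2.6250, -4.3750, 3.6250, -1.3750
Σ_{t=1}^{6}(y_t−ȳ)(y_{t+2}−ȳ) = 93.3438
γ_2 = 93.3438 / 8 = 11.668

11.668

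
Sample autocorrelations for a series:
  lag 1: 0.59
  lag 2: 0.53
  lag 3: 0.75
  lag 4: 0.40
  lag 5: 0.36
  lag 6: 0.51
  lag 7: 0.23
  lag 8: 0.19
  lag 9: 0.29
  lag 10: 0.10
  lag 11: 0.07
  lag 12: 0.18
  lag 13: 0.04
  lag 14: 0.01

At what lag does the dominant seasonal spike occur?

The largest autocorrelation is r_3 = 0.75; the remaining lags stay at or below 0.59. The elevated value at lag 1 (0.59), dropping to 0.53 at lag 2, reflects decaying short-term dependence rather than seasonality.
The dominant spike at lag 3 indicates a seasonal period of 3.

3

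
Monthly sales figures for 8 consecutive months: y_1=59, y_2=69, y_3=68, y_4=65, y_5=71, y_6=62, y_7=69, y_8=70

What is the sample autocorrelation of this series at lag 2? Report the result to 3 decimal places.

Mean ȳ = (59 + 69 + 68 + 65 + 71 + 62 + 69 + 70)/8 = 66.6250
Deviations from mean: -7.6250, 2.3750, 1.3750, -1.6250, 4.3750, -4.6250, 2.3750, 3.3750
Σ(y_t−ȳ)(y_{t+2}−ȳ) = (-10.4844) + (-3.8594) + (6.0156) + (7.5156) + (10.3906) + (-15.6094) = -6.0313
Denominator Σ(y_t−ȳ)² = 125.8750
r_2 = -6.0313 / 125.8750 = -0.048

-0.048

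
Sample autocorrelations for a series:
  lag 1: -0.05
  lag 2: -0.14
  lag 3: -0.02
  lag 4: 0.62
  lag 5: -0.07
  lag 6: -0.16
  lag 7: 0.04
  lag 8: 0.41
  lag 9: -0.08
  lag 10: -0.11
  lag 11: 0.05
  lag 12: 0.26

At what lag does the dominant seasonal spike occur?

The largest autocorrelation is r_4 = 0.62, with weaker echoes at lags 8 (0.41) and 12 (0.26); the remaining lags stay at or below 0.05.
The dominant spike at lag 4 indicates a seasonal period of 4.

4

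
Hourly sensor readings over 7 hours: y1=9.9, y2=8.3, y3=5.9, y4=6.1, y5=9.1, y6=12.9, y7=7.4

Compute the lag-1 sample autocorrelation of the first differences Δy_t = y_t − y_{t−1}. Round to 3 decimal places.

-0.062

First differences Δy: -1.6, -2.4, 0.2, 3.0, 3.8, -5.5
Mean of differences = -0.4167
Numerator Σ(Δy_t−Δȳ)(Δy_{t+1}−Δȳ) = -3.7969
Denominator Σ(Δy_t−Δȳ)² = 61.0083
r_1(Δy) = -3.7969 / 61.0083 = -0.062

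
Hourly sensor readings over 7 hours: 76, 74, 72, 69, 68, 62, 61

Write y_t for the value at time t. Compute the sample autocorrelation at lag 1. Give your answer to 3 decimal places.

Mean ȳ = (76 + 74 + 72 + 69 + 68 + 62 + 61)/7 = 68.8571
Deviations from mean: 7.1429, 5.1429, 3.1429, 0.1429, -0.8571, -6.8571, -7.8571
Numerator Σ_{t=1}^{6}(y_t−ȳ)(y_{t+1}−ȳ) = 112.9796
Denominator Σ(y_t−ȳ)² = 196.8571
r_1 = 112.9796 / 196.8571 = 0.574

0.574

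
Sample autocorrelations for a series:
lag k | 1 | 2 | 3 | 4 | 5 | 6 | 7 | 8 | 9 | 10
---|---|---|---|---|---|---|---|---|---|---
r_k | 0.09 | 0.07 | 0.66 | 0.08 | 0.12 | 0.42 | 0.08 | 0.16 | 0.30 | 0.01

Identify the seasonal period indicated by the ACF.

3

The largest autocorrelation is r_3 = 0.66, with weaker echoes at lags 6 (0.42) and 9 (0.30); the remaining lags stay at or below 0.16.
The dominant spike at lag 3 indicates a seasonal period of 3.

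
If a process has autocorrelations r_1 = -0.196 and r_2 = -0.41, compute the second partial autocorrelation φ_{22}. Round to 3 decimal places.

-0.466

φ_{22} = (r_2 − r_1²) / (1 − r_1²)
r_1² = (-0.196)² = 0.038416
Numerator = -0.41 − 0.0384 = -0.4484; denominator = 1 − 0.0384 = 0.9616
φ_{22} = -0.4484 / 0.9616 = -0.466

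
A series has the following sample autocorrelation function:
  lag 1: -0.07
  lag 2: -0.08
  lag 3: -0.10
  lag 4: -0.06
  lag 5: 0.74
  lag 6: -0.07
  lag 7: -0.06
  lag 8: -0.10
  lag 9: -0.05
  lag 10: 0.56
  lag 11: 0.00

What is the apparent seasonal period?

5

The largest autocorrelation is r_5 = 0.74, with a weaker echo at lag 10 (0.56); the remaining lags stay at or below 0.00.
The dominant spike at lag 5 indicates a seasonal period of 5.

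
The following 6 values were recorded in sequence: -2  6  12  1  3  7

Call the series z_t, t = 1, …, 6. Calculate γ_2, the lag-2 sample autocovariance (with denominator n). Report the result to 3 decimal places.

-12.333

Mean z̄ = (-2 + 6 + 12 + 1 + 3 + 7)/6 = 4.5000
Σ_{t=1}^{4}(z_t−z̄)(z_{t+2}−z̄) = -74.0000
γ_2 = -74.0000 / 6 = -12.333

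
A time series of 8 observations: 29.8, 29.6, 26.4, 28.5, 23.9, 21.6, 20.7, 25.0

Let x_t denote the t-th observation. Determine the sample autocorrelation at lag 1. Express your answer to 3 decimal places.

Mean x̄ = (29.8 + 29.6 + 26.4 + 28.5 + 23.9 + 21.6 + 20.7 + 25.0)/8 = 25.6875
Deviations from mean: 4.1125, 3.9125, 0.7125, 2.8125, -1.7875, -4.0875, -4.9875, -0.6875
Numerator Σ_{t=1}^{7}(x_t−x̄)(x_{t+1}−x̄) = 46.9761
Denominator Σ(x_t−x̄)² = 85.8888
r_1 = 46.9761 / 85.8888 = 0.547

0.547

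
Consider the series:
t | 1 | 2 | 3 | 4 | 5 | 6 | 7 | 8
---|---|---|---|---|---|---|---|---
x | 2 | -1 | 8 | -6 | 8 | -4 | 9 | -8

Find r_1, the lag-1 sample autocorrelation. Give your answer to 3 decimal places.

Mean x̄ = (2 − 1 + 8 − 6 + 8 − 4 + 9 − 8)/8 = 1.0000
Numerator Σ_{t=1}^{7}(x_t−x̄)(x_{t+1}−x̄) = -261.0000
Denominator Σ(x_t−x̄)² = 322.0000
r_1 = -261.0000 / 322.0000 = -0.811

-0.811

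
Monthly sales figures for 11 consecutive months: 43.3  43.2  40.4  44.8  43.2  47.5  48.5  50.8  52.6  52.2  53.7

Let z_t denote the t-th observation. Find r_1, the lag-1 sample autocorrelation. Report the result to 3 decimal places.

Mean z̄ = (43.3 + 43.2 + 40.4 + 44.8 + 43.2 + 47.5 + 48.5 + 50.8 + 52.6 + 52.2 + 53.7)/11 = 47.2909
Numerator Σ_{t=1}^{10}(z_t−z̄)(z_{t+1}−z̄) = 151.6672
Denominator Σ(z_t−z̄)² = 210.2691
r_1 = 151.6672 / 210.2691 = 0.721

0.721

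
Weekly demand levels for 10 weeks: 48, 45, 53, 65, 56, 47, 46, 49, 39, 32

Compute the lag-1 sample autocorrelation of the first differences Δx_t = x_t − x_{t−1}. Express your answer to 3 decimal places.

0.151

First differences Δx: -3, 8, 12, -9, -9, -1, 3, -10, -7
Mean of differences = -1.7778
Numerator Σ(Δx_t−Δx̄)(Δx_{t+1}−Δx̄) = 77.1728
Denominator Σ(Δx_t−Δx̄)² = 509.5556
r_1(Δx) = 77.1728 / 509.5556 = 0.151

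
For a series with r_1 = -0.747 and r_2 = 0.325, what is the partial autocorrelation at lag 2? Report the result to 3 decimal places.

φ_{22} = (r_2 − r_1²) / (1 − r_1²)
r_1² = (-0.747)² = 0.558009
Numerator = 0.325 − 0.5580 = -0.2330; denominator = 1 − 0.5580 = 0.4420
φ_{22} = -0.2330 / 0.4420 = -0.527

-0.527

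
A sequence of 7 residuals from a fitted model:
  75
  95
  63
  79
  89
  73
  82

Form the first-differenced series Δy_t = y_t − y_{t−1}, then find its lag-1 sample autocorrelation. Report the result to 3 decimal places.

First differences Δy: 20, -32, 16, 10, -16, 9
Mean of differences = 1.1667
Numerator Σ(Δy_t−Δȳ)(Δy_{t+1}−Δȳ) = -1271.6944
Denominator Σ(Δy_t−Δȳ)² = 2108.8333
r_1(Δy) = -1271.6944 / 2108.8333 = -0.603

-0.603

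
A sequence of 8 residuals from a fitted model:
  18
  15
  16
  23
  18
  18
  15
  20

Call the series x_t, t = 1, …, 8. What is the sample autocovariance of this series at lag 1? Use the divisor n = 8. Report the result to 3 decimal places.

Mean x̄ = (18 + 15 + 16 + 23 + 18 + 18 + 15 + 20)/8 = 17.8750
Deviations: 0.1250, -2.8750, -1.8750, 5.1250, 0.1250, 0.1250, -2.8750, 2.1250
Σ_{t=1}^{7}(x_t−x̄)(x_{t+1}−x̄) = -10.3906
γ_1 = -10.3906 / 8 = -1.299

-1.299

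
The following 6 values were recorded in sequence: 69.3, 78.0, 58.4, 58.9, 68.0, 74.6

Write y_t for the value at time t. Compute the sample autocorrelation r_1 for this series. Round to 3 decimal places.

Mean ȳ = (69.3 + 78.0 + 58.4 + 58.9 + 68.0 + 74.6)/6 = 67.8667
Deviations from mean: 1.4333, 10.1333, -9.4667, -8.9667, 0.1333, 6.7333
Numerator Σ_{t=1}^{5}(y_t−ȳ)(y_{t+1}−ȳ) = 3.1822
Denominator Σ(y_t−ȳ)² = 320.1133
r_1 = 3.1822 / 320.1133 = 0.010

0.010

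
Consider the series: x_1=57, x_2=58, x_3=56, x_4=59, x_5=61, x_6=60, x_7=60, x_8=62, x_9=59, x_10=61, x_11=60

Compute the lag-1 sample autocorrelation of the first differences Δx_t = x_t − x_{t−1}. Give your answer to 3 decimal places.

-0.526

First differences Δx: 1, -2, 3, 2, -1, 0, 2, -3, 2, -1
Mean of differences = 0.3000
Numerator Σ(Δx_t−Δx̄)(Δx_{t+1}−Δx̄) = -18.9900
Denominator Σ(Δx_t−Δx̄)² = 36.1000
r_1(Δx) = -18.9900 / 36.1000 = -0.526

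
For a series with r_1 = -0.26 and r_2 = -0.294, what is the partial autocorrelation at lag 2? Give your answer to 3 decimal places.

-0.388

φ_{22} = (r_2 − r_1²) / (1 − r_1²)
r_1² = (-0.26)² = 0.0676
Numerator = -0.294 − 0.0676 = -0.3616; denominator = 1 − 0.0676 = 0.9324
φ_{22} = -0.3616 / 0.9324 = -0.388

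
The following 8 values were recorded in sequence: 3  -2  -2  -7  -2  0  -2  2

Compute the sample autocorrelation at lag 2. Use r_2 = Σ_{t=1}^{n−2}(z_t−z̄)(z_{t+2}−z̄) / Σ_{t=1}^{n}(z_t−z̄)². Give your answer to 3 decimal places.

Mean z̄ = (3 − 2 − 2 − 7 − 2 + 0 − 2 + 2)/8 = -1.2500
Deviations from mean: 4.2500, -0.7500, -0.7500, -5.7500, -0.7500, 1.2500, -0.7500, 3.2500
Σ(z_t−z̄)(z_{t+2}−z̄) = (-3.1875) + (4.3125) + (0.5625) + (-7.1875) + (0.5625) + (4.0625) = -0.8750
Denominator Σ(z_t−z̄)² = 65.5000
r_2 = -0.8750 / 65.5000 = -0.013

-0.013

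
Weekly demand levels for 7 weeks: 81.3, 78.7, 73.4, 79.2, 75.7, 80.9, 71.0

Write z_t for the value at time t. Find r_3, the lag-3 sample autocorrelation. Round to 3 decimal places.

Mean z̄ = (81.3 + 78.7 + 73.4 + 79.2 + 75.7 + 80.9 + 71.0)/7 = 77.1714
Deviations from mean: 4.1286, 1.5286, -3.7714, 2.0286, -1.4714, 3.7286, -6.1714
Σ(z_t−z̄)(z_{t+3}−z̄) = (8.3751) + (-2.2492) + (-14.0620) + (-12.5192) = -20.4553
Denominator Σ(z_t−z̄)² = 91.8743
r_3 = -20.4553 / 91.8743 = -0.223

-0.223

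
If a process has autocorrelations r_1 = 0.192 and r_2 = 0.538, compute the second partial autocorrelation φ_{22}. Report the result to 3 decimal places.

φ_{22} = (r_2 − r_1²) / (1 − r_1²)
r_1² = (0.192)² = 0.036864
Numerator = 0.538 − 0.0369 = 0.5011; denominator = 1 − 0.0369 = 0.9631
φ_{22} = 0.5011 / 0.9631 = 0.520

0.520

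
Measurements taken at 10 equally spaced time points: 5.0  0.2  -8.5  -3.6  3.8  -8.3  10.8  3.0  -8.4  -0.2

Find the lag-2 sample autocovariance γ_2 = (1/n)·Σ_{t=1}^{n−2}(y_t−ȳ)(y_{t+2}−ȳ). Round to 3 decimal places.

-12.332

Mean ȳ = (5.0 + 0.2 − 8.5 − 3.6 + 3.8 − 8.3 + 10.8 + 3.0 − 8.4 − 0.2)/10 = -0.6200
Σ_{t=1}^{8}(y_t−ȳ)(y_{t+2}−ȳ) = -123.3248
γ_2 = -123.3248 / 10 = -12.332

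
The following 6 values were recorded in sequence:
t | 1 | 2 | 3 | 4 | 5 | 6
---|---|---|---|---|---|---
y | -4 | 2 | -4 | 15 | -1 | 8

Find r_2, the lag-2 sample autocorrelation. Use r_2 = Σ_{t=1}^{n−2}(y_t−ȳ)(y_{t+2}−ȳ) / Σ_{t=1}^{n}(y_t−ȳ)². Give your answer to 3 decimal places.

0.446

Mean ȳ = (-4 + 2 − 4 + 15 − 1 + 8)/6 = 2.6667
Numerator Σ_{t=1}^{4}(y_t−ȳ)(y_{t+2}−ȳ) = 126.4444
Denominator Σ(y_t−ȳ)² = 283.3333
r_2 = 126.4444 / 283.3333 = 0.446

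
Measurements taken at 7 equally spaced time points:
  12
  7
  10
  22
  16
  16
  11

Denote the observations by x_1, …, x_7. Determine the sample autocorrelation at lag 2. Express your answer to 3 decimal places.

-0.293

Mean x̄ = (12 + 7 + 10 + 22 + 16 + 16 + 11)/7 = 13.4286
Deviations from mean: -1.4286, -6.4286, -3.4286, 8.5714, 2.5714, 2.5714, -2.4286
Numerator Σ_{t=1}^{5}(x_t−x̄)(x_{t+2}−x̄) = -43.2245
Denominator Σ(x_t−x̄)² = 147.7143
r_2 = -43.2245 / 147.7143 = -0.293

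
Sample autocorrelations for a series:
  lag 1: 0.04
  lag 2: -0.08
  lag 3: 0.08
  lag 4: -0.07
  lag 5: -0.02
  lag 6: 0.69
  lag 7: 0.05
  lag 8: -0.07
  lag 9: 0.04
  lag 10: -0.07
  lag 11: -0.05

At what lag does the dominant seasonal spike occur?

The largest autocorrelation is r_6 = 0.69; the remaining lags stay at or below 0.08.
The dominant spike at lag 6 indicates a seasonal period of 6.

6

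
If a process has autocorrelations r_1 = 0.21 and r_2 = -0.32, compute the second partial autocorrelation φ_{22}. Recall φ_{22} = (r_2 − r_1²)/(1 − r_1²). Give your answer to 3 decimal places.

-0.381

φ_{22} = (r_2 − r_1²) / (1 − r_1²)
r_1² = (0.21)² = 0.0441
Numerator = -0.32 − 0.0441 = -0.3641; denominator = 1 − 0.0441 = 0.9559
φ_{22} = -0.3641 / 0.9559 = -0.381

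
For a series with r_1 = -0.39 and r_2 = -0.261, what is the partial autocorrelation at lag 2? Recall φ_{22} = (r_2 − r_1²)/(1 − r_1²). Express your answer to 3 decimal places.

φ_{22} = (r_2 − r_1²) / (1 − r_1²)
r_1² = (-0.39)² = 0.1521
Numerator = -0.261 − 0.1521 = -0.4131; denominator = 1 − 0.1521 = 0.8479
φ_{22} = -0.4131 / 0.8479 = -0.487

-0.487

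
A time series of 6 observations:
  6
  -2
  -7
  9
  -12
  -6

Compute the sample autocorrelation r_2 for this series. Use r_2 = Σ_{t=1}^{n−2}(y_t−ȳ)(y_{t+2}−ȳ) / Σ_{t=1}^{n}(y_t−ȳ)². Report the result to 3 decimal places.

Mean ȳ = (6 − 2 − 7 + 9 − 12 − 6)/6 = -2.0000
Deviations from mean: 8.0000, 0.0000, -5.0000, 11.0000, -10.0000, -4.0000
Σ(y_t−ȳ)(y_{t+2}−ȳ) = (-40.0000) + (0.0000) + (50.0000) + (-44.0000) = -34.0000
Denominator Σ(y_t−ȳ)² = 326.0000
r_2 = -34.0000 / 326.0000 = -0.104

-0.104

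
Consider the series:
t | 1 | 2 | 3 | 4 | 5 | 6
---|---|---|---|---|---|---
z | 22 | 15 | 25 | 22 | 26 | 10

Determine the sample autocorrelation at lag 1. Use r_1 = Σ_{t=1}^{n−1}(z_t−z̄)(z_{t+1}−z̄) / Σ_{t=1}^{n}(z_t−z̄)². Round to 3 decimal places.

-0.376

Mean z̄ = (22 + 15 + 25 + 22 + 26 + 10)/6 = 20.0000
Σ(z_t−z̄)(z_{t+1}−z̄) = (-10.0000) + (-25.0000) + (10.0000) + (12.0000) + (-60.0000) = -73.0000
Denominator Σ(z_t−z̄)² = 194.0000
r_1 = -73.0000 / 194.0000 = -0.376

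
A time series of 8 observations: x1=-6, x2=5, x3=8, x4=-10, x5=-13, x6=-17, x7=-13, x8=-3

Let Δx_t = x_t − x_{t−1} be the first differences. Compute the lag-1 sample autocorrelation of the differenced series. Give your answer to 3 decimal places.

0.129

First differences Δx: 11, 3, -18, -3, -4, 4, 10
Mean of differences = 0.4286
Numerator Σ(Δx_t−Δx̄)(Δx_{t+1}−Δx̄) = 76.5306
Denominator Σ(Δx_t−Δx̄)² = 593.7143
r_1(Δx) = 76.5306 / 593.7143 = 0.129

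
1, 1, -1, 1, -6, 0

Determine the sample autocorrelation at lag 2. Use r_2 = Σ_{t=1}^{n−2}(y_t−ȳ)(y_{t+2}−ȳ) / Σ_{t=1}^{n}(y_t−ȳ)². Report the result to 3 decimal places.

Mean ȳ = (1 + 1 − 1 + 1 − 6 + 0)/6 = -0.6667
Deviations from mean: 1.6667, 1.6667, -0.3333, 1.6667, -5.3333, 0.6667
Numerator Σ_{t=1}^{4}(y_t−ȳ)(y_{t+2}−ȳ) = 5.1111
Denominator Σ(y_t−ȳ)² = 37.3333
r_2 = 5.1111 / 37.3333 = 0.137

0.137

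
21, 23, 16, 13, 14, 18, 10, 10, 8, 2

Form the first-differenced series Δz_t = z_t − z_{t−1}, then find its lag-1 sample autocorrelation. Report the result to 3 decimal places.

First differences Δz: 2, -7, -3, 1, 4, -8, 0, -2, -6
Mean of differences = -2.1111
Numerator Σ(Δz_t−Δz̄)(Δz_{t+1}−Δz̄) = -48.1235
Denominator Σ(Δz_t−Δz̄)² = 142.8889
r_1(Δz) = -48.1235 / 142.8889 = -0.337

-0.337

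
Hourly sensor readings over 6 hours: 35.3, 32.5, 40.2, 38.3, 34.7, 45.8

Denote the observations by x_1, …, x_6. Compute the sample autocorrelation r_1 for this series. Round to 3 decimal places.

-0.216

Mean x̄ = (35.3 + 32.5 + 40.2 + 38.3 + 34.7 + 45.8)/6 = 37.8000
Σ(x_t−x̄)(x_{t+1}−x̄) = (13.2500) + (-12.7200) + (1.2000) + (-1.5500) + (-24.8000) = -24.6200
Denominator Σ(x_t−x̄)² = 113.9600
r_1 = -24.6200 / 113.9600 = -0.216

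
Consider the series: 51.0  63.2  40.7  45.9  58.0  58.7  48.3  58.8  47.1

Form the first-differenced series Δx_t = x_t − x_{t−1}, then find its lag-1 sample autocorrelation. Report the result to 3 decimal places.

-0.475

First differences Δx: 12.2, -22.5, 5.2, 12.1, 0.7, -10.4, 10.5, -11.7
Mean of differences = -0.4875
Numerator Σ(Δx_t−Δx̄)(Δx_{t+1}−Δx̄) = -561.8227
Denominator Σ(Δx_t−Δx̄)² = 1182.4288
r_1(Δx) = -561.8227 / 1182.4288 = -0.475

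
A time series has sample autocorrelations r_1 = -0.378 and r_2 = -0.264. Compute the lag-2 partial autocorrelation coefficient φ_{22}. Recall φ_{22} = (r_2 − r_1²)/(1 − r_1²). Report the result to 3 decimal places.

φ_{22} = (r_2 − r_1²) / (1 − r_1²)
r_1² = (-0.378)² = 0.142884
Numerator = -0.264 − 0.1429 = -0.4069; denominator = 1 − 0.1429 = 0.8571
φ_{22} = -0.4069 / 0.8571 = -0.475

-0.475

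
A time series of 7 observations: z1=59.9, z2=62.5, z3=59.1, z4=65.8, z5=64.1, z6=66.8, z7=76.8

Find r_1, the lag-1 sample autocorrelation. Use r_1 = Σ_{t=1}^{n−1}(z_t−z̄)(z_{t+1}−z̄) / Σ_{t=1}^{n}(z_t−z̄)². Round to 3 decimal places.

0.198

Mean z̄ = (59.9 + 62.5 + 59.1 + 65.8 + 64.1 + 66.8 + 76.8)/7 = 65.0000
Deviations from mean: -5.1000, -2.5000, -5.9000, 0.8000, -0.9000, 1.8000, 11.8000
Σ(z_t−z̄)(z_{t+1}−z̄) = (12.7500) + (14.7500) + (-4.7200) + (-0.7200) + (-1.6200) + (21.2400) = 41.6800
Denominator Σ(z_t−z̄)² = 211.0000
r_1 = 41.6800 / 211.0000 = 0.198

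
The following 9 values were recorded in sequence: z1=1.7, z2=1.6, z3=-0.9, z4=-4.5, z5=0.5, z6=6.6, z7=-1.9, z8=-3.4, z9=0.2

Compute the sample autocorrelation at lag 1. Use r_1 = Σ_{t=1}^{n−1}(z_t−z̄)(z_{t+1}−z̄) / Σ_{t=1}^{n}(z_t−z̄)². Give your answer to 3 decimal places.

Mean z̄ = (1.7 + 1.6 − 0.9 − 4.5 + 0.5 + 6.6 − 1.9 − 3.4 + 0.2)/9 = -0.0111
Numerator Σ_{t=1}^{8}(z_t−z̄)(z_{t+1}−z̄) = -0.4023
Denominator Σ(z_t−z̄)² = 85.5289
r_1 = -0.4023 / 85.5289 = -0.005

-0.005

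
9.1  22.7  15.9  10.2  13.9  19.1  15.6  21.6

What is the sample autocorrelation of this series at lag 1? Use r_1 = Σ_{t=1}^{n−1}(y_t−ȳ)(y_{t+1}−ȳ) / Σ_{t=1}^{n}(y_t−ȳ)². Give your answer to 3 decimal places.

Mean ȳ = (9.1 + 22.7 + 15.9 + 10.2 + 13.9 + 19.1 + 15.6 + 21.6)/8 = 16.0125
Deviations from mean: -6.9125, 6.6875, -0.1125, -5.8125, -2.1125, 3.0875, -0.4125, 5.5875
Numerator Σ_{t=1}^{7}(y_t−ȳ)(y_{t+1}−ȳ) = -44.1477
Denominator Σ(y_t−ȳ)² = 171.6888
r_1 = -44.1477 / 171.6888 = -0.257

-0.257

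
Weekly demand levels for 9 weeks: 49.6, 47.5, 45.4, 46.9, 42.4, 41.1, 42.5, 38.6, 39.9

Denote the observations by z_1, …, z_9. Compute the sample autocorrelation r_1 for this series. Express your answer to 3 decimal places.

0.552

Mean z̄ = (49.6 + 47.5 + 45.4 + 46.9 + 42.4 + 41.1 + 42.5 + 38.6 + 39.9)/9 = 43.7667
Numerator Σ_{t=1}^{8}(z_t−z̄)(z_{t+1}−z̄) = 62.2556
Denominator Σ(z_t−z̄)² = 112.6800
r_1 = 62.2556 / 112.6800 = 0.552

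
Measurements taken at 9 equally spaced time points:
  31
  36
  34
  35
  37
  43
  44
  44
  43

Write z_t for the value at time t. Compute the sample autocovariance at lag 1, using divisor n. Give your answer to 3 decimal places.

13.756

Mean z̄ = (31 + 36 + 34 + 35 + 37 + 43 + 44 + 44 + 43)/9 = 38.5556
Σ_{t=1}^{8}(z_t−z̄)(z_{t+1}−z̄) = 123.8025
γ_1 = 123.8025 / 9 = 13.756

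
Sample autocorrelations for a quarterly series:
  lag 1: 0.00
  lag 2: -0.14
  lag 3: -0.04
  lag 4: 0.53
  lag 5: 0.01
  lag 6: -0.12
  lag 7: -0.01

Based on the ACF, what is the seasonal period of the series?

The largest autocorrelation is r_4 = 0.53; the remaining lags stay at or below 0.01.
The dominant spike at lag 4 indicates a seasonal period of 4.

4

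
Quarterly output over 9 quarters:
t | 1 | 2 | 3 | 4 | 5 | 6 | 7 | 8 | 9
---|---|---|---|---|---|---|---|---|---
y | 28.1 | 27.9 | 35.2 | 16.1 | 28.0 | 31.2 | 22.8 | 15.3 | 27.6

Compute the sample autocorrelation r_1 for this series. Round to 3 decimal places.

-0.229

Mean ȳ = (28.1 + 27.9 + 35.2 + 16.1 + 28.0 + 31.2 + 22.8 + 15.3 + 27.6)/9 = 25.8000
Numerator Σ_{t=1}^{8}(y_t−ȳ)(y_{t+1}−ȳ) = -79.6700
Denominator Σ(y_t−ȳ)² = 348.6400
r_1 = -79.6700 / 348.6400 = -0.229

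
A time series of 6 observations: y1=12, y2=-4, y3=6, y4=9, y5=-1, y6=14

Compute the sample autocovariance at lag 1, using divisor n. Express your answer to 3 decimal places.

-22.833

Mean ȳ = (12 − 4 + 6 + 9 − 1 + 14)/6 = 6.0000
Deviations: 6.0000, -10.0000, 0.0000, 3.0000, -7.0000, 8.0000
Σ_{t=1}^{5}(y_t−ȳ)(y_{t+1}−ȳ) = -137.0000
γ_1 = -137.0000 / 6 = -22.833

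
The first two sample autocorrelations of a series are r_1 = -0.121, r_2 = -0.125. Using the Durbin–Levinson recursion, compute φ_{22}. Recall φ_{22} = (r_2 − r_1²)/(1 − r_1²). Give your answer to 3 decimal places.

φ_{22} = (r_2 − r_1²) / (1 − r_1²)
r_1² = (-0.121)² = 0.014641
Numerator = -0.125 − 0.0146 = -0.1396; denominator = 1 − 0.0146 = 0.9854
φ_{22} = -0.1396 / 0.9854 = -0.142

-0.142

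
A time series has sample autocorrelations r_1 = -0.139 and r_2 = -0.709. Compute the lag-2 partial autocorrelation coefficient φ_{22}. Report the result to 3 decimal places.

-0.743

φ_{22} = (r_2 − r_1²) / (1 − r_1²)
r_1² = (-0.139)² = 0.019321
Numerator = -0.709 − 0.0193 = -0.7283; denominator = 1 − 0.0193 = 0.9807
φ_{22} = -0.7283 / 0.9807 = -0.743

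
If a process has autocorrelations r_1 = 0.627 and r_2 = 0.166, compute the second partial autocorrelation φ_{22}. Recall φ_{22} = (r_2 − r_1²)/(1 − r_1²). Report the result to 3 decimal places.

-0.374

φ_{22} = (r_2 − r_1²) / (1 − r_1²)
r_1² = (0.627)² = 0.393129
Numerator = 0.166 − 0.3931 = -0.2271; denominator = 1 − 0.3931 = 0.6069
φ_{22} = -0.2271 / 0.6069 = -0.374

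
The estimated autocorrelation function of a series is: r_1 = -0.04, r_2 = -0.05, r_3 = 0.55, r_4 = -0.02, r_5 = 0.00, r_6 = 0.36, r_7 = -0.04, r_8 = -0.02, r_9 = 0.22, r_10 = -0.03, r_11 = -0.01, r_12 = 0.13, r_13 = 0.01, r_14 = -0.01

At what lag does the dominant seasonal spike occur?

The largest autocorrelation is r_3 = 0.55, with weaker echoes at lags 6 (0.36) and 9 (0.22); the remaining lags stay at or below 0.13.
The dominant spike at lag 3 indicates a seasonal period of 3.

3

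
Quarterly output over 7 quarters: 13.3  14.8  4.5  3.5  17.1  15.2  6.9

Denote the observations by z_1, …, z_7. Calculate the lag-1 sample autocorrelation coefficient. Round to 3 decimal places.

-0.024

Mean z̄ = (13.3 + 14.8 + 4.5 + 3.5 + 17.1 + 15.2 + 6.9)/7 = 10.7571
Deviations from mean: 2.5429, 4.0429, -6.2571, -7.2571, 6.3429, 4.4429, -3.8571
Σ(z_t−z̄)(z_{t+1}−z̄) = (10.2804) + (-25.2967) + (45.4090) + (-46.0310) + (28.1804) + (-17.1367) = -4.5947
Denominator Σ(z_t−z̄)² = 189.4771
r_1 = -4.5947 / 189.4771 = -0.024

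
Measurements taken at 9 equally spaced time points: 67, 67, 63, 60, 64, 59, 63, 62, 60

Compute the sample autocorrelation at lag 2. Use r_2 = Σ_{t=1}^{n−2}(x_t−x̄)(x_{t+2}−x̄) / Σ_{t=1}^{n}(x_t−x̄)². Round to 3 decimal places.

0.038

Mean x̄ = (67 + 67 + 63 + 60 + 64 + 59 + 63 + 62 + 60)/9 = 62.7778
Σ(x_t−x̄)(x_{t+2}−x̄) = (0.9383) + (-11.7284) + (0.2716) + (10.4938) + (0.2716) + (2.9383) + (-0.6173) = 2.5679
Denominator Σ(x_t−x̄)² = 67.5556
r_2 = 2.5679 / 67.5556 = 0.038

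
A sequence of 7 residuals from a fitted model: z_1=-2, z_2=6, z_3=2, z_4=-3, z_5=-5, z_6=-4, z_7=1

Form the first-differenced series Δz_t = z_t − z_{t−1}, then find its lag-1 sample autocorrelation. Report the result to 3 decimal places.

0.043

First differences Δz: 8, -4, -5, -2, 1, 5
Mean of differences = 0.5000
Numerator Σ(Δz_t−Δz̄)(Δz_{t+1}−Δz̄) = 5.7500
Denominator Σ(Δz_t−Δz̄)² = 133.5000
r_1(Δz) = 5.7500 / 133.5000 = 0.043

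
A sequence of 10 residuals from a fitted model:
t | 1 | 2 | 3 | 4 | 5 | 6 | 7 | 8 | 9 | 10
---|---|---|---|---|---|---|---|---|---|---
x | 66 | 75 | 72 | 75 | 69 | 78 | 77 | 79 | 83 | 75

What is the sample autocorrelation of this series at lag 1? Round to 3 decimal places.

Mean x̄ = (66 + 75 + 72 + 75 + 69 + 78 + 77 + 79 + 83 + 75)/10 = 74.9000
Numerator Σ_{t=1}^{9}(x_t−x̄)(x_{t+1}−x̄) = 28.7900
Denominator Σ(x_t−x̄)² = 218.9000
r_1 = 28.7900 / 218.9000 = 0.132

0.132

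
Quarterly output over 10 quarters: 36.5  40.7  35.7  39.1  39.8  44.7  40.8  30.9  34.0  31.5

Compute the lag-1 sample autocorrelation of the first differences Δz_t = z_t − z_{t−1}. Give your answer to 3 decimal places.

First differences Δz: 4.2, -5.0, 3.4, 0.7, 4.9, -3.9, -9.9, 3.1, -2.5
Mean of differences = -0.5556
Numerator Σ(Δz_t−Δz̄)(Δz_{t+1}−Δz̄) = -55.1609
Denominator Σ(Δz_t−Δz̄)² = 205.0022
r_1(Δz) = -55.1609 / 205.0022 = -0.269

-0.269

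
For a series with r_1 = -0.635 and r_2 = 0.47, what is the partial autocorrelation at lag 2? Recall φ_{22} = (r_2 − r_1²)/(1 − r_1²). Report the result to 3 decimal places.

0.112

φ_{22} = (r_2 − r_1²) / (1 − r_1²)
r_1² = (-0.635)² = 0.403225
Numerator = 0.47 − 0.4032 = 0.0668; denominator = 1 − 0.4032 = 0.5968
φ_{22} = 0.0668 / 0.5968 = 0.112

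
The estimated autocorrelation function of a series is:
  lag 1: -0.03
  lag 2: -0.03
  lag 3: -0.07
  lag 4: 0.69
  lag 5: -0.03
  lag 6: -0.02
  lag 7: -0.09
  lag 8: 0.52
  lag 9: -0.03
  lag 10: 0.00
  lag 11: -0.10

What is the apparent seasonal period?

4

The largest autocorrelation is r_4 = 0.69, with a weaker echo at lag 8 (0.52); the remaining lags stay at or below 0.00.
The dominant spike at lag 4 indicates a seasonal period of 4.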